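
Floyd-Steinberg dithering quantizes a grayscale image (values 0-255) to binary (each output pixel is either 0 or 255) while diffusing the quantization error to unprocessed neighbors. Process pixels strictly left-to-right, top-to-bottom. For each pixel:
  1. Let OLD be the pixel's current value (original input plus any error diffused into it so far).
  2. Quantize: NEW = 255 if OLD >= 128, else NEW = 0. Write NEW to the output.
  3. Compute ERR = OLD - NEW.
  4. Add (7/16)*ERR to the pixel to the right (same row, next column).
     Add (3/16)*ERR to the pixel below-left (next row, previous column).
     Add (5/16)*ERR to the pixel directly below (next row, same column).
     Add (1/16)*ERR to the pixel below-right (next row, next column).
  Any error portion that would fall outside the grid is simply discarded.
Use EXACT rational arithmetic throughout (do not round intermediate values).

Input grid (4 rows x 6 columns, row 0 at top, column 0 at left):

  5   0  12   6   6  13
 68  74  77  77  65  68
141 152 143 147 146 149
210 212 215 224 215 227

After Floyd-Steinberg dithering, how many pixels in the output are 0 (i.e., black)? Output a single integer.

(0,0): OLD=5 → NEW=0, ERR=5
(0,1): OLD=35/16 → NEW=0, ERR=35/16
(0,2): OLD=3317/256 → NEW=0, ERR=3317/256
(0,3): OLD=47795/4096 → NEW=0, ERR=47795/4096
(0,4): OLD=727781/65536 → NEW=0, ERR=727781/65536
(0,5): OLD=18725955/1048576 → NEW=0, ERR=18725955/1048576
(1,0): OLD=17913/256 → NEW=0, ERR=17913/256
(1,1): OLD=221263/2048 → NEW=0, ERR=221263/2048
(1,2): OLD=8561659/65536 → NEW=255, ERR=-8150021/65536
(1,3): OLD=7636575/262144 → NEW=0, ERR=7636575/262144
(1,4): OLD=1430979005/16777216 → NEW=0, ERR=1430979005/16777216
(1,5): OLD=29954852379/268435456 → NEW=0, ERR=29954852379/268435456
(2,0): OLD=6000597/32768 → NEW=255, ERR=-2355243/32768
(2,1): OLD=141947895/1048576 → NEW=255, ERR=-125438985/1048576
(2,2): OLD=1073992869/16777216 → NEW=0, ERR=1073992869/16777216
(2,3): OLD=25814098877/134217728 → NEW=255, ERR=-8411421763/134217728
(2,4): OLD=721468050871/4294967296 → NEW=255, ERR=-373748609609/4294967296
(2,5): OLD=10385680582001/68719476736 → NEW=255, ERR=-7137785985679/68719476736
(3,0): OLD=2770059525/16777216 → NEW=255, ERR=-1508130555/16777216
(3,1): OLD=19166189089/134217728 → NEW=255, ERR=-15059331551/134217728
(3,2): OLD=178981461427/1073741824 → NEW=255, ERR=-94822703693/1073741824
(3,3): OLD=10545995949017/68719476736 → NEW=255, ERR=-6977470618663/68719476736
(3,4): OLD=65966405486393/549755813888 → NEW=0, ERR=65966405486393/549755813888
(3,5): OLD=2125126692988855/8796093022208 → NEW=255, ERR=-117877027674185/8796093022208
Output grid:
  Row 0: ......  (6 black, running=6)
  Row 1: ..#...  (5 black, running=11)
  Row 2: ##.###  (1 black, running=12)
  Row 3: ####.#  (1 black, running=13)

Answer: 13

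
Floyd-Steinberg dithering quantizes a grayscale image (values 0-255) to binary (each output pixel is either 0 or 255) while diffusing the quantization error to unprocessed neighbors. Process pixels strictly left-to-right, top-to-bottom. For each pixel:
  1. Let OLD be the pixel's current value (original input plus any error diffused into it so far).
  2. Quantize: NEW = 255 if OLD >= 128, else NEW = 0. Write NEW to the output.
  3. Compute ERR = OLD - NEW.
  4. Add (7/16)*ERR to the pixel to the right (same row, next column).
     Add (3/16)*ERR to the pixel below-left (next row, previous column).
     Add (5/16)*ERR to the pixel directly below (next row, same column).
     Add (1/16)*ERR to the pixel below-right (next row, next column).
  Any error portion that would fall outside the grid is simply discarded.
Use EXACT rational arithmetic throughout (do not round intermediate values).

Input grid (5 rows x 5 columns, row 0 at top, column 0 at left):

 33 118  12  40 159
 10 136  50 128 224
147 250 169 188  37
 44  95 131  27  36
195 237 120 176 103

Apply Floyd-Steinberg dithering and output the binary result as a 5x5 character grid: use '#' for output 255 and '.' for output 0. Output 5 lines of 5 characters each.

Answer: .#..#
...##
###..
..#..
##.#.

Derivation:
(0,0): OLD=33 → NEW=0, ERR=33
(0,1): OLD=2119/16 → NEW=255, ERR=-1961/16
(0,2): OLD=-10655/256 → NEW=0, ERR=-10655/256
(0,3): OLD=89255/4096 → NEW=0, ERR=89255/4096
(0,4): OLD=11045009/65536 → NEW=255, ERR=-5666671/65536
(1,0): OLD=-683/256 → NEW=0, ERR=-683/256
(1,1): OLD=185939/2048 → NEW=0, ERR=185939/2048
(1,2): OLD=4793295/65536 → NEW=0, ERR=4793295/65536
(1,3): OLD=38795875/262144 → NEW=255, ERR=-28050845/262144
(1,4): OLD=635547081/4194304 → NEW=255, ERR=-434000439/4194304
(2,0): OLD=5347393/32768 → NEW=255, ERR=-3008447/32768
(2,1): OLD=263981019/1048576 → NEW=255, ERR=-3405861/1048576
(2,2): OLD=2953562705/16777216 → NEW=255, ERR=-1324627375/16777216
(2,3): OLD=28236281955/268435456 → NEW=0, ERR=28236281955/268435456
(2,4): OLD=188963557877/4294967296 → NEW=0, ERR=188963557877/4294967296
(3,0): OLD=246628401/16777216 → NEW=0, ERR=246628401/16777216
(3,1): OLD=10720545629/134217728 → NEW=0, ERR=10720545629/134217728
(3,2): OLD=690595110031/4294967296 → NEW=255, ERR=-404621550449/4294967296
(3,3): OLD=188720455095/8589934592 → NEW=0, ERR=188720455095/8589934592
(3,4): OLD=9062042111987/137438953472 → NEW=0, ERR=9062042111987/137438953472
(4,0): OLD=460786084287/2147483648 → NEW=255, ERR=-86822245953/2147483648
(4,1): OLD=15635564063039/68719476736 → NEW=255, ERR=-1887902504641/68719476736
(4,2): OLD=96374564049041/1099511627776 → NEW=0, ERR=96374564049041/1099511627776
(4,3): OLD=4005533677194047/17592186044416 → NEW=255, ERR=-480473764132033/17592186044416
(4,4): OLD=31814812695979577/281474976710656 → NEW=0, ERR=31814812695979577/281474976710656
Row 0: .#..#
Row 1: ...##
Row 2: ###..
Row 3: ..#..
Row 4: ##.#.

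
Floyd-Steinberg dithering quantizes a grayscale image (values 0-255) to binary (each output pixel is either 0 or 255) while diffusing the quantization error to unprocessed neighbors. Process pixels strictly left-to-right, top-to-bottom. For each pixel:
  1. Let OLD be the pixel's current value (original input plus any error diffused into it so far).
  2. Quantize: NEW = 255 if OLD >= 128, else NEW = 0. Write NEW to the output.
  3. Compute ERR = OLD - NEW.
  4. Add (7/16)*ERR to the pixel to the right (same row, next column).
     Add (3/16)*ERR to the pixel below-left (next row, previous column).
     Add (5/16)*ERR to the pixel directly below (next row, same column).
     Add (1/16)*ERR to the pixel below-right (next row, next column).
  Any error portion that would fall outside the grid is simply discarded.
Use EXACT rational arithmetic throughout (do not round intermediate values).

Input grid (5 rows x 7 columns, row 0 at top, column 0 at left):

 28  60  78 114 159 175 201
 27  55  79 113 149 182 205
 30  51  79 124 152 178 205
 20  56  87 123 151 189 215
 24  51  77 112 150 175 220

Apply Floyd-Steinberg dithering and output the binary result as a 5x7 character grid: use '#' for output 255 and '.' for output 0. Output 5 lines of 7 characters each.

Answer: ...#.##
..#.###
...#.#.
.#.#.##
...#.##

Derivation:
(0,0): OLD=28 → NEW=0, ERR=28
(0,1): OLD=289/4 → NEW=0, ERR=289/4
(0,2): OLD=7015/64 → NEW=0, ERR=7015/64
(0,3): OLD=165841/1024 → NEW=255, ERR=-95279/1024
(0,4): OLD=1938103/16384 → NEW=0, ERR=1938103/16384
(0,5): OLD=59441921/262144 → NEW=255, ERR=-7404799/262144
(0,6): OLD=791221511/4194304 → NEW=255, ERR=-278326009/4194304
(1,0): OLD=3155/64 → NEW=0, ERR=3155/64
(1,1): OLD=62181/512 → NEW=0, ERR=62181/512
(1,2): OLD=2514217/16384 → NEW=255, ERR=-1663703/16384
(1,3): OLD=4491045/65536 → NEW=0, ERR=4491045/65536
(1,4): OLD=859142975/4194304 → NEW=255, ERR=-210404545/4194304
(1,5): OLD=4904886927/33554432 → NEW=255, ERR=-3651493233/33554432
(1,6): OLD=72417229697/536870912 → NEW=255, ERR=-64484852863/536870912
(2,0): OLD=558503/8192 → NEW=0, ERR=558503/8192
(2,1): OLD=26953917/262144 → NEW=0, ERR=26953917/262144
(2,2): OLD=472660407/4194304 → NEW=0, ERR=472660407/4194304
(2,3): OLD=6005067391/33554432 → NEW=255, ERR=-2551312769/33554432
(2,4): OLD=23336971391/268435456 → NEW=0, ERR=23336971391/268435456
(2,5): OLD=1343220157861/8589934592 → NEW=255, ERR=-847213163099/8589934592
(2,6): OLD=16150922823379/137438953472 → NEW=0, ERR=16150922823379/137438953472
(3,0): OLD=254108311/4194304 → NEW=0, ERR=254108311/4194304
(3,1): OLD=4698551339/33554432 → NEW=255, ERR=-3857828821/33554432
(3,2): OLD=17202773473/268435456 → NEW=0, ERR=17202773473/268435456
(3,3): OLD=161727265295/1073741824 → NEW=255, ERR=-112076899825/1073741824
(3,4): OLD=15016115448471/137438953472 → NEW=0, ERR=15016115448471/137438953472
(3,5): OLD=256676224106517/1099511627776 → NEW=255, ERR=-23699240976363/1099511627776
(3,6): OLD=4154018940773387/17592186044416 → NEW=255, ERR=-331988500552693/17592186044416
(4,0): OLD=11475747865/536870912 → NEW=0, ERR=11475747865/536870912
(4,1): OLD=345533098213/8589934592 → NEW=0, ERR=345533098213/8589934592
(4,2): OLD=12076525086539/137438953472 → NEW=0, ERR=12076525086539/137438953472
(4,3): OLD=156476615351593/1099511627776 → NEW=255, ERR=-123898849731287/1099511627776
(4,4): OLD=1093158054066171/8796093022208 → NEW=0, ERR=1093158054066171/8796093022208
(4,5): OLD=63592491678928363/281474976710656 → NEW=255, ERR=-8183627382288917/281474976710656
(4,6): OLD=900880440611322333/4503599627370496 → NEW=255, ERR=-247537464368154147/4503599627370496
Row 0: ...#.##
Row 1: ..#.###
Row 2: ...#.#.
Row 3: .#.#.##
Row 4: ...#.##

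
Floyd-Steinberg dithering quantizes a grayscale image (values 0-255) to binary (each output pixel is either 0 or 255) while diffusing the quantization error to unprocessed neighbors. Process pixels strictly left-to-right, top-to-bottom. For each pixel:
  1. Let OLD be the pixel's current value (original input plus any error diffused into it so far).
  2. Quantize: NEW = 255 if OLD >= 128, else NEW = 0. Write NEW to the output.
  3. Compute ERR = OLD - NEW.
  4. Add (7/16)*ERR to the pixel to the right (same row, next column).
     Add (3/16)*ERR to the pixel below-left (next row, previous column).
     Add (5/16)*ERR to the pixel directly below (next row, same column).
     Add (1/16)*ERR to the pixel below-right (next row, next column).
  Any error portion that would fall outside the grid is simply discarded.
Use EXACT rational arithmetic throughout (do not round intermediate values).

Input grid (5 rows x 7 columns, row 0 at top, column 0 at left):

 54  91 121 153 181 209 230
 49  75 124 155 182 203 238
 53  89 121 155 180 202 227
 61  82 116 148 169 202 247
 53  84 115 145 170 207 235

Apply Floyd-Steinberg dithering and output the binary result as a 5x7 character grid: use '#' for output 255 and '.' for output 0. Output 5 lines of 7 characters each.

Answer: ..#.###
.#.####
..#.#.#
.#.####
..#.#.#

Derivation:
(0,0): OLD=54 → NEW=0, ERR=54
(0,1): OLD=917/8 → NEW=0, ERR=917/8
(0,2): OLD=21907/128 → NEW=255, ERR=-10733/128
(0,3): OLD=238213/2048 → NEW=0, ERR=238213/2048
(0,4): OLD=7598499/32768 → NEW=255, ERR=-757341/32768
(0,5): OLD=104274805/524288 → NEW=255, ERR=-29418635/524288
(0,6): OLD=1723449395/8388608 → NEW=255, ERR=-415645645/8388608
(1,0): OLD=11183/128 → NEW=0, ERR=11183/128
(1,1): OLD=139977/1024 → NEW=255, ERR=-121143/1024
(1,2): OLD=2457981/32768 → NEW=0, ERR=2457981/32768
(1,3): OLD=28126969/131072 → NEW=255, ERR=-5296391/131072
(1,4): OLD=1290567051/8388608 → NEW=255, ERR=-848527989/8388608
(1,5): OLD=8756097915/67108864 → NEW=255, ERR=-8356662405/67108864
(1,6): OLD=176662506197/1073741824 → NEW=255, ERR=-97141658923/1073741824
(2,0): OLD=952243/16384 → NEW=0, ERR=952243/16384
(2,1): OLD=50846945/524288 → NEW=0, ERR=50846945/524288
(2,2): OLD=1442006755/8388608 → NEW=255, ERR=-697088285/8388608
(2,3): OLD=6156471947/67108864 → NEW=0, ERR=6156471947/67108864
(2,4): OLD=87322986491/536870912 → NEW=255, ERR=-49579096069/536870912
(2,5): OLD=1707656678441/17179869184 → NEW=0, ERR=1707656678441/17179869184
(2,6): OLD=64440243335855/274877906944 → NEW=255, ERR=-5653622934865/274877906944
(3,0): OLD=816604803/8388608 → NEW=0, ERR=816604803/8388608
(3,1): OLD=9593063239/67108864 → NEW=255, ERR=-7519697081/67108864
(3,2): OLD=34505232709/536870912 → NEW=0, ERR=34505232709/536870912
(3,3): OLD=391438722003/2147483648 → NEW=255, ERR=-156169608237/2147483648
(3,4): OLD=36475239694979/274877906944 → NEW=255, ERR=-33618626575741/274877906944
(3,5): OLD=373671088748089/2199023255552 → NEW=255, ERR=-187079841417671/2199023255552
(3,6): OLD=7373416153463655/35184372088832 → NEW=255, ERR=-1598598729188505/35184372088832
(4,0): OLD=67013417549/1073741824 → NEW=0, ERR=67013417549/1073741824
(4,1): OLD=1622183978857/17179869184 → NEW=0, ERR=1622183978857/17179869184
(4,2): OLD=42813971333575/274877906944 → NEW=255, ERR=-27279894937145/274877906944
(4,3): OLD=131809864849085/2199023255552 → NEW=0, ERR=131809864849085/2199023255552
(4,4): OLD=2419055021463847/17592186044416 → NEW=255, ERR=-2066952419862233/17592186044416
(4,5): OLD=63527938777466279/562949953421312 → NEW=0, ERR=63527938777466279/562949953421312
(4,6): OLD=2385607058568392897/9007199254740992 → NEW=255, ERR=88771248609439937/9007199254740992
Row 0: ..#.###
Row 1: .#.####
Row 2: ..#.#.#
Row 3: .#.####
Row 4: ..#.#.#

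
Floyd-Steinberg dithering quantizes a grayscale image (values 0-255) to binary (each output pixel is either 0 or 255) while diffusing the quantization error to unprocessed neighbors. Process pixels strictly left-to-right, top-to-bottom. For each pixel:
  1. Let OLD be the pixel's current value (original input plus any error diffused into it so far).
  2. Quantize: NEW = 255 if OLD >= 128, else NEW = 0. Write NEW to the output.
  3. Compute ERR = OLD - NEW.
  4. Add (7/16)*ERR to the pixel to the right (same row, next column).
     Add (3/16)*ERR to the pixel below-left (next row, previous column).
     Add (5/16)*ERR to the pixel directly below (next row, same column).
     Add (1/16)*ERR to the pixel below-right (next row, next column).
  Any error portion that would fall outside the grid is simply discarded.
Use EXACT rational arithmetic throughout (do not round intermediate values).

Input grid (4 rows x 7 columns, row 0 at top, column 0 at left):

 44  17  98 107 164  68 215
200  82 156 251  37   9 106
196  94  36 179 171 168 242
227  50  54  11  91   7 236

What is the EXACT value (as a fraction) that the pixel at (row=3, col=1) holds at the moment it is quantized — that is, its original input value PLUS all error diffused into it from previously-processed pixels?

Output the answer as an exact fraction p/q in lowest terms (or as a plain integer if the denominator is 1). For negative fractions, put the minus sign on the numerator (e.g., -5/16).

(0,0): OLD=44 → NEW=0, ERR=44
(0,1): OLD=145/4 → NEW=0, ERR=145/4
(0,2): OLD=7287/64 → NEW=0, ERR=7287/64
(0,3): OLD=160577/1024 → NEW=255, ERR=-100543/1024
(0,4): OLD=1983175/16384 → NEW=0, ERR=1983175/16384
(0,5): OLD=31708017/262144 → NEW=0, ERR=31708017/262144
(0,6): OLD=1123731479/4194304 → NEW=255, ERR=54183959/4194304
(1,0): OLD=14115/64 → NEW=255, ERR=-2205/64
(1,1): OLD=52405/512 → NEW=0, ERR=52405/512
(1,2): OLD=3608025/16384 → NEW=255, ERR=-569895/16384
(1,3): OLD=15395109/65536 → NEW=255, ERR=-1316571/65536
(1,4): OLD=346364303/4194304 → NEW=0, ERR=346364303/4194304
(1,5): OLD=3117707967/33554432 → NEW=0, ERR=3117707967/33554432
(1,6): OLD=84958256977/536870912 → NEW=255, ERR=-51943825583/536870912
(2,0): OLD=1674647/8192 → NEW=255, ERR=-414313/8192
(2,1): OLD=24951789/262144 → NEW=0, ERR=24951789/262144
(2,2): OLD=291098375/4194304 → NEW=0, ERR=291098375/4194304
(2,3): OLD=7261036175/33554432 → NEW=255, ERR=-1295343985/33554432
(2,4): OLD=52635564863/268435456 → NEW=255, ERR=-15815476417/268435456
(2,5): OLD=1359612133013/8589934592 → NEW=255, ERR=-830821187947/8589934592
(2,6): OLD=24087105617507/137438953472 → NEW=255, ERR=-10959827517853/137438953472
(3,0): OLD=960672295/4194304 → NEW=255, ERR=-108875225/4194304
(3,1): OLD=2625313307/33554432 → NEW=0, ERR=2625313307/33554432
Target (3,1): original=50, with diffused error = 2625313307/33554432

Answer: 2625313307/33554432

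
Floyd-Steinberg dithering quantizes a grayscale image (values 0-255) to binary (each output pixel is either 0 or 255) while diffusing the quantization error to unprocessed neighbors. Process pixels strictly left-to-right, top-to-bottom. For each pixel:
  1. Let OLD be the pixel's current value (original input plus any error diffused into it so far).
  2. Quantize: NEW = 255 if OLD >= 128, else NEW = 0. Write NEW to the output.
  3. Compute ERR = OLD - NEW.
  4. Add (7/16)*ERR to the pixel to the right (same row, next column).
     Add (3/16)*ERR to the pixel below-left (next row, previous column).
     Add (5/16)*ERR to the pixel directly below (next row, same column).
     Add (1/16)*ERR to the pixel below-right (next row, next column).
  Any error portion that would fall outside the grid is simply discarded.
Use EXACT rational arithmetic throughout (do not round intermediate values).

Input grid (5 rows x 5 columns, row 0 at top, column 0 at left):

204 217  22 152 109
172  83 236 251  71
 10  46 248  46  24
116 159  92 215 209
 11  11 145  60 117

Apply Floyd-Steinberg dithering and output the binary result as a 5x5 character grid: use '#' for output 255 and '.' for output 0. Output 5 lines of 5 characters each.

(0,0): OLD=204 → NEW=255, ERR=-51
(0,1): OLD=3115/16 → NEW=255, ERR=-965/16
(0,2): OLD=-1123/256 → NEW=0, ERR=-1123/256
(0,3): OLD=614731/4096 → NEW=255, ERR=-429749/4096
(0,4): OLD=4135181/65536 → NEW=0, ERR=4135181/65536
(1,0): OLD=37057/256 → NEW=255, ERR=-28223/256
(1,1): OLD=24391/2048 → NEW=0, ERR=24391/2048
(1,2): OLD=14181843/65536 → NEW=255, ERR=-2529837/65536
(1,3): OLD=55805463/262144 → NEW=255, ERR=-11041257/262144
(1,4): OLD=275706469/4194304 → NEW=0, ERR=275706469/4194304
(2,0): OLD=-728067/32768 → NEW=0, ERR=-728067/32768
(2,1): OLD=27129519/1048576 → NEW=0, ERR=27129519/1048576
(2,2): OLD=4028262349/16777216 → NEW=255, ERR=-249927731/16777216
(2,3): OLD=9726173975/268435456 → NEW=0, ERR=9726173975/268435456
(2,4): OLD=248082255841/4294967296 → NEW=0, ERR=248082255841/4294967296
(3,0): OLD=1911054893/16777216 → NEW=0, ERR=1911054893/16777216
(3,1): OLD=28553214889/134217728 → NEW=255, ERR=-5672305751/134217728
(3,2): OLD=331854171027/4294967296 → NEW=0, ERR=331854171027/4294967296
(3,3): OLD=2319503235227/8589934592 → NEW=255, ERR=129069914267/8589934592
(3,4): OLD=32420290801127/137438953472 → NEW=255, ERR=-2626642334233/137438953472
(4,0): OLD=83047598595/2147483648 → NEW=0, ERR=83047598595/2147483648
(4,1): OLD=2495804269955/68719476736 → NEW=0, ERR=2495804269955/68719476736
(4,2): OLD=203641606997261/1099511627776 → NEW=255, ERR=-76733858085619/1099511627776
(4,3): OLD=622914152957827/17592186044416 → NEW=0, ERR=622914152957827/17592186044416
(4,4): OLD=35876255436361237/281474976710656 → NEW=0, ERR=35876255436361237/281474976710656
Row 0: ##.#.
Row 1: #.##.
Row 2: ..#..
Row 3: .#.##
Row 4: ..#..

Answer: ##.#.
#.##.
..#..
.#.##
..#..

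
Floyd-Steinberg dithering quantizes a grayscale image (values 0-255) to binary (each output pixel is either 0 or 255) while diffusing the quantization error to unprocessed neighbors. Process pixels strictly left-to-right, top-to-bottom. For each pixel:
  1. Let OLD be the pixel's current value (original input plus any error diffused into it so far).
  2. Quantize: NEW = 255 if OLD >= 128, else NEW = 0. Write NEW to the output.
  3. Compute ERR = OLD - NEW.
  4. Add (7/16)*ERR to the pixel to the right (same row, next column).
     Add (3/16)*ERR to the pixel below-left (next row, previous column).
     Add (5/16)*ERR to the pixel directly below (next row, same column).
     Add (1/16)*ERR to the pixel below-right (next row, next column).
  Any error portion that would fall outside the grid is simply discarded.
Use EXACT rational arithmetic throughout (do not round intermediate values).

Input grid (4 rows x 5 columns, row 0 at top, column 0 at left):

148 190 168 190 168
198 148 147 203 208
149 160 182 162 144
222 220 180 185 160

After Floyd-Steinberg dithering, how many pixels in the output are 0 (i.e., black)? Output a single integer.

Answer: 5

Derivation:
(0,0): OLD=148 → NEW=255, ERR=-107
(0,1): OLD=2291/16 → NEW=255, ERR=-1789/16
(0,2): OLD=30485/256 → NEW=0, ERR=30485/256
(0,3): OLD=991635/4096 → NEW=255, ERR=-52845/4096
(0,4): OLD=10640133/65536 → NEW=255, ERR=-6071547/65536
(1,0): OLD=36761/256 → NEW=255, ERR=-28519/256
(1,1): OLD=163759/2048 → NEW=0, ERR=163759/2048
(1,2): OLD=13748699/65536 → NEW=255, ERR=-2962981/65536
(1,3): OLD=44370495/262144 → NEW=255, ERR=-22476225/262144
(1,4): OLD=590268637/4194304 → NEW=255, ERR=-479278883/4194304
(2,0): OLD=4232949/32768 → NEW=255, ERR=-4122891/32768
(2,1): OLD=120063319/1048576 → NEW=0, ERR=120063319/1048576
(2,2): OLD=3470987973/16777216 → NEW=255, ERR=-807202107/16777216
(2,3): OLD=24133867391/268435456 → NEW=0, ERR=24133867391/268435456
(2,4): OLD=611027465401/4294967296 → NEW=255, ERR=-484189195079/4294967296
(3,0): OLD=3425069349/16777216 → NEW=255, ERR=-853120731/16777216
(3,1): OLD=29078247105/134217728 → NEW=255, ERR=-5147273535/134217728
(3,2): OLD=739593927067/4294967296 → NEW=255, ERR=-355622733413/4294967296
(3,3): OLD=1311905266115/8589934592 → NEW=255, ERR=-878528054845/8589934592
(3,4): OLD=11770927977327/137438953472 → NEW=0, ERR=11770927977327/137438953472
Output grid:
  Row 0: ##.##  (1 black, running=1)
  Row 1: #.###  (1 black, running=2)
  Row 2: #.#.#  (2 black, running=4)
  Row 3: ####.  (1 black, running=5)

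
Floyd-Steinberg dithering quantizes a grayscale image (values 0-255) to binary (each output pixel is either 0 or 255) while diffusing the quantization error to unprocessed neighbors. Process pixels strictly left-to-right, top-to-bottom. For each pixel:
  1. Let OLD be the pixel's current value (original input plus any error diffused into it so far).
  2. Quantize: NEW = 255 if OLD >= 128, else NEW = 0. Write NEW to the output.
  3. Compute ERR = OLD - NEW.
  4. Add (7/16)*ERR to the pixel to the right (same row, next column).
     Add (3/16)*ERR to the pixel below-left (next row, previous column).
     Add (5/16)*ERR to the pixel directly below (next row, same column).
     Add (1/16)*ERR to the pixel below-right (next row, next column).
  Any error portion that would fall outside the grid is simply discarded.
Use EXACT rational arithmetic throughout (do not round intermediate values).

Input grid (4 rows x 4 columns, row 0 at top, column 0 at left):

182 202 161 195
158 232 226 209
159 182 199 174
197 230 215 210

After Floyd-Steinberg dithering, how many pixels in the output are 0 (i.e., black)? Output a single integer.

Answer: 3

Derivation:
(0,0): OLD=182 → NEW=255, ERR=-73
(0,1): OLD=2721/16 → NEW=255, ERR=-1359/16
(0,2): OLD=31703/256 → NEW=0, ERR=31703/256
(0,3): OLD=1020641/4096 → NEW=255, ERR=-23839/4096
(1,0): OLD=30531/256 → NEW=0, ERR=30531/256
(1,1): OLD=565845/2048 → NEW=255, ERR=43605/2048
(1,2): OLD=17538425/65536 → NEW=255, ERR=826745/65536
(1,3): OLD=231148447/1048576 → NEW=255, ERR=-36238433/1048576
(2,0): OLD=6562167/32768 → NEW=255, ERR=-1793673/32768
(2,1): OLD=183002381/1048576 → NEW=255, ERR=-84384499/1048576
(2,2): OLD=340965569/2097152 → NEW=255, ERR=-193808191/2097152
(2,3): OLD=4145885341/33554432 → NEW=0, ERR=4145885341/33554432
(3,0): OLD=2764970375/16777216 → NEW=255, ERR=-1513219705/16777216
(3,1): OLD=38827099865/268435456 → NEW=255, ERR=-29623941415/268435456
(3,2): OLD=669911952935/4294967296 → NEW=255, ERR=-425304707545/4294967296
(3,3): OLD=13710404604817/68719476736 → NEW=255, ERR=-3813061962863/68719476736
Output grid:
  Row 0: ##.#  (1 black, running=1)
  Row 1: .###  (1 black, running=2)
  Row 2: ###.  (1 black, running=3)
  Row 3: ####  (0 black, running=3)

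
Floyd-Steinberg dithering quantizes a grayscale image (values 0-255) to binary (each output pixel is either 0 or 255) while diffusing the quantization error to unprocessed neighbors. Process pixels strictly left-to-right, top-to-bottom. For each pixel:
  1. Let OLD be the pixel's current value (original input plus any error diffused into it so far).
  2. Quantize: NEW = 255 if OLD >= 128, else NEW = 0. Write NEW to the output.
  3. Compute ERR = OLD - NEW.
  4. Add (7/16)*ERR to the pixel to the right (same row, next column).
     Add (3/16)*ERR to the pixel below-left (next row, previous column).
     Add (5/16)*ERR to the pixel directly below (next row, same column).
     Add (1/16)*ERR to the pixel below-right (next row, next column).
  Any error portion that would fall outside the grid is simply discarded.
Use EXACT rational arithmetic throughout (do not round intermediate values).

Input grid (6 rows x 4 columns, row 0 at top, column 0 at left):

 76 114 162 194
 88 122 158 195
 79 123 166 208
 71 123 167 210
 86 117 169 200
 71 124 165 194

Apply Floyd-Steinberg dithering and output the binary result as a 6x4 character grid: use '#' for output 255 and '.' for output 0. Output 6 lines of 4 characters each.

Answer: .#.#
.###
..#.
.###
.#.#
.#.#

Derivation:
(0,0): OLD=76 → NEW=0, ERR=76
(0,1): OLD=589/4 → NEW=255, ERR=-431/4
(0,2): OLD=7351/64 → NEW=0, ERR=7351/64
(0,3): OLD=250113/1024 → NEW=255, ERR=-11007/1024
(1,0): OLD=5859/64 → NEW=0, ERR=5859/64
(1,1): OLD=79189/512 → NEW=255, ERR=-51371/512
(1,2): OLD=2314201/16384 → NEW=255, ERR=-1863719/16384
(1,3): OLD=39073343/262144 → NEW=255, ERR=-27773377/262144
(2,0): OLD=727415/8192 → NEW=0, ERR=727415/8192
(2,1): OLD=30116909/262144 → NEW=0, ERR=30116909/262144
(2,2): OLD=81044153/524288 → NEW=255, ERR=-52649287/524288
(2,3): OLD=1038912677/8388608 → NEW=0, ERR=1038912677/8388608
(3,0): OLD=504532711/4194304 → NEW=0, ERR=504532711/4194304
(3,1): OLD=13304325561/67108864 → NEW=255, ERR=-3808434759/67108864
(3,2): OLD=151604130567/1073741824 → NEW=255, ERR=-122200034553/1073741824
(3,3): OLD=3309450660273/17179869184 → NEW=255, ERR=-1071415981647/17179869184
(4,0): OLD=121279109467/1073741824 → NEW=0, ERR=121279109467/1073741824
(4,1): OLD=1158441975217/8589934592 → NEW=255, ERR=-1031991345743/8589934592
(4,2): OLD=18041277425649/274877906944 → NEW=0, ERR=18041277425649/274877906944
(4,3): OLD=888901756823015/4398046511104 → NEW=255, ERR=-232600103508505/4398046511104
(5,0): OLD=11513356037963/137438953472 → NEW=0, ERR=11513356037963/137438953472
(5,1): OLD=626597420889997/4398046511104 → NEW=255, ERR=-494904439441523/4398046511104
(5,2): OLD=261363563366559/2199023255552 → NEW=0, ERR=261363563366559/2199023255552
(5,3): OLD=16436286178866501/70368744177664 → NEW=255, ERR=-1507743586437819/70368744177664
Row 0: .#.#
Row 1: .###
Row 2: ..#.
Row 3: .###
Row 4: .#.#
Row 5: .#.#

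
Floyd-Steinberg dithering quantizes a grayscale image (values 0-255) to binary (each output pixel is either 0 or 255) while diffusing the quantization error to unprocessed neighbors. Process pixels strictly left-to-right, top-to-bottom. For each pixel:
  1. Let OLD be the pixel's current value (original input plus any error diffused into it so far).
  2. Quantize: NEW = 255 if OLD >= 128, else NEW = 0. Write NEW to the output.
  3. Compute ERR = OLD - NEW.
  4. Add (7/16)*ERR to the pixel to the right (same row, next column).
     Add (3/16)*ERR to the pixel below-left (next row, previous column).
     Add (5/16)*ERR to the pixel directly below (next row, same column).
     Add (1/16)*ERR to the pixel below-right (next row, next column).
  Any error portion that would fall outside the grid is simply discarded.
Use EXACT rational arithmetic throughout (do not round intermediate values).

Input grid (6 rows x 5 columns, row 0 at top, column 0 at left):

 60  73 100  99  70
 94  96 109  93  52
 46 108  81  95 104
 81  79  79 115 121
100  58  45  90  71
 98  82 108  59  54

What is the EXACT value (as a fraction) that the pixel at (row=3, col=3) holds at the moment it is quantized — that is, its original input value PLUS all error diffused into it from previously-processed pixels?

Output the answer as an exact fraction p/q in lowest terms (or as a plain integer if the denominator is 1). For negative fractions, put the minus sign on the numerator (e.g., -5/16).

(0,0): OLD=60 → NEW=0, ERR=60
(0,1): OLD=397/4 → NEW=0, ERR=397/4
(0,2): OLD=9179/64 → NEW=255, ERR=-7141/64
(0,3): OLD=51389/1024 → NEW=0, ERR=51389/1024
(0,4): OLD=1506603/16384 → NEW=0, ERR=1506603/16384
(1,0): OLD=8407/64 → NEW=255, ERR=-7913/64
(1,1): OLD=28545/512 → NEW=0, ERR=28545/512
(1,2): OLD=1870005/16384 → NEW=0, ERR=1870005/16384
(1,3): OLD=11068065/65536 → NEW=255, ERR=-5643615/65536
(1,4): OLD=48441603/1048576 → NEW=0, ERR=48441603/1048576
(2,0): OLD=145947/8192 → NEW=0, ERR=145947/8192
(2,1): OLD=38506297/262144 → NEW=255, ERR=-28340423/262144
(2,2): OLD=237847723/4194304 → NEW=0, ERR=237847723/4194304
(2,3): OLD=7294339857/67108864 → NEW=0, ERR=7294339857/67108864
(2,4): OLD=172451779895/1073741824 → NEW=255, ERR=-101352385225/1073741824
(3,0): OLD=278068875/4194304 → NEW=0, ERR=278068875/4194304
(3,1): OLD=2884558287/33554432 → NEW=0, ERR=2884558287/33554432
(3,2): OLD=158865109237/1073741824 → NEW=255, ERR=-114939055883/1073741824
(3,3): OLD=188936326869/2147483648 → NEW=0, ERR=188936326869/2147483648
Target (3,3): original=115, with diffused error = 188936326869/2147483648

Answer: 188936326869/2147483648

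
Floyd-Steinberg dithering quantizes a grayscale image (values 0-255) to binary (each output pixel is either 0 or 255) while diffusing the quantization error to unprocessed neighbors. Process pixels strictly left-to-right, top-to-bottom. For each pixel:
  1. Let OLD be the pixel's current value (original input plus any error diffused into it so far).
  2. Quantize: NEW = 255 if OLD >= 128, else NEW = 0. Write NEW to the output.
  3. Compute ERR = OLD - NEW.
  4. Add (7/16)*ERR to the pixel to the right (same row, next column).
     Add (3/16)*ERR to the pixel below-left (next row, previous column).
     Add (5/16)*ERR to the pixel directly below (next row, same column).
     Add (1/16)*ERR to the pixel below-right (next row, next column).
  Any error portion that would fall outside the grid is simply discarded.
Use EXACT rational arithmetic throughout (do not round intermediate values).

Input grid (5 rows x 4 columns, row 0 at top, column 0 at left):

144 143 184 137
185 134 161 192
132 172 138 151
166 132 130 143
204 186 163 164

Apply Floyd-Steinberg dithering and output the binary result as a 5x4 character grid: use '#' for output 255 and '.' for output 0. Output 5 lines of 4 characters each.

(0,0): OLD=144 → NEW=255, ERR=-111
(0,1): OLD=1511/16 → NEW=0, ERR=1511/16
(0,2): OLD=57681/256 → NEW=255, ERR=-7599/256
(0,3): OLD=507959/4096 → NEW=0, ERR=507959/4096
(1,0): OLD=43013/256 → NEW=255, ERR=-22267/256
(1,1): OLD=231331/2048 → NEW=0, ERR=231331/2048
(1,2): OLD=15092703/65536 → NEW=255, ERR=-1618977/65536
(1,3): OLD=228685129/1048576 → NEW=255, ERR=-38701751/1048576
(2,0): OLD=4128689/32768 → NEW=0, ERR=4128689/32768
(2,1): OLD=264612395/1048576 → NEW=255, ERR=-2774485/1048576
(2,2): OLD=271081559/2097152 → NEW=255, ERR=-263692201/2097152
(2,3): OLD=2782049051/33554432 → NEW=0, ERR=2782049051/33554432
(3,0): OLD=3437284641/16777216 → NEW=255, ERR=-840905439/16777216
(3,1): OLD=25110459263/268435456 → NEW=0, ERR=25110459263/268435456
(3,2): OLD=631414863745/4294967296 → NEW=255, ERR=-463801796735/4294967296
(3,3): OLD=7820742361095/68719476736 → NEW=0, ERR=7820742361095/68719476736
(4,0): OLD=884232271053/4294967296 → NEW=255, ERR=-210984389427/4294967296
(4,1): OLD=5853545752679/34359738368 → NEW=255, ERR=-2908187531161/34359738368
(4,2): OLD=131292130807047/1099511627776 → NEW=0, ERR=131292130807047/1099511627776
(4,3): OLD=4311089555856993/17592186044416 → NEW=255, ERR=-174917885469087/17592186044416
Row 0: #.#.
Row 1: #.##
Row 2: .##.
Row 3: #.#.
Row 4: ##.#

Answer: #.#.
#.##
.##.
#.#.
##.#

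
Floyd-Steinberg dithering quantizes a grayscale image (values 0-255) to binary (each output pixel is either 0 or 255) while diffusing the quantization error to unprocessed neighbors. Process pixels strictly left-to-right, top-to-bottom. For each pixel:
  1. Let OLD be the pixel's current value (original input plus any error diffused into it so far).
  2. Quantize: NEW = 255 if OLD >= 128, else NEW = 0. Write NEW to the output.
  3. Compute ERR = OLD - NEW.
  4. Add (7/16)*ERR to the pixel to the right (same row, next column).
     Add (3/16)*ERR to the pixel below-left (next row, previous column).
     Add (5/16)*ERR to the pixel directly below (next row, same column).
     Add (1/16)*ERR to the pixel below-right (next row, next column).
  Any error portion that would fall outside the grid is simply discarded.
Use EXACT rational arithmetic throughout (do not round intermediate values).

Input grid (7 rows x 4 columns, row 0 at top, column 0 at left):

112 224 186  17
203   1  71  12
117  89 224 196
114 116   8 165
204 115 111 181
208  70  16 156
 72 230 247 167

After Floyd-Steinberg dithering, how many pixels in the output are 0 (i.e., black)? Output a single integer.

Answer: 13

Derivation:
(0,0): OLD=112 → NEW=0, ERR=112
(0,1): OLD=273 → NEW=255, ERR=18
(0,2): OLD=1551/8 → NEW=255, ERR=-489/8
(0,3): OLD=-1247/128 → NEW=0, ERR=-1247/128
(1,0): OLD=1931/8 → NEW=255, ERR=-109/8
(1,1): OLD=-243/64 → NEW=0, ERR=-243/64
(1,2): OLD=101449/2048 → NEW=0, ERR=101449/2048
(1,3): OLD=878415/32768 → NEW=0, ERR=878415/32768
(2,0): OLD=114719/1024 → NEW=0, ERR=114719/1024
(2,1): OLD=4759981/32768 → NEW=255, ERR=-3595859/32768
(2,2): OLD=12862031/65536 → NEW=255, ERR=-3849649/65536
(2,3): OLD=190603871/1048576 → NEW=255, ERR=-76783009/1048576
(3,0): OLD=67336295/524288 → NEW=255, ERR=-66357145/524288
(3,1): OLD=187254345/8388608 → NEW=0, ERR=187254345/8388608
(3,2): OLD=-2842585241/134217728 → NEW=0, ERR=-2842585241/134217728
(3,3): OLD=277411498321/2147483648 → NEW=255, ERR=-270196831919/2147483648
(4,0): OLD=22633607947/134217728 → NEW=255, ERR=-11591912693/134217728
(4,1): OLD=77641196713/1073741824 → NEW=0, ERR=77641196713/1073741824
(4,2): OLD=3910847510113/34359738368 → NEW=0, ERR=3910847510113/34359738368
(4,3): OLD=104538286509303/549755813888 → NEW=255, ERR=-35649446032137/549755813888
(5,0): OLD=3342659872691/17179869184 → NEW=255, ERR=-1038206769229/17179869184
(5,1): OLD=45135616557965/549755813888 → NEW=0, ERR=45135616557965/549755813888
(5,2): OLD=43897409980673/549755813888 → NEW=0, ERR=43897409980673/549755813888
(5,3): OLD=781899355665141/4398046511104 → NEW=255, ERR=-339602504666379/4398046511104
(6,0): OLD=602612464196231/8796093022208 → NEW=0, ERR=602612464196231/8796093022208
(6,1): OLD=41774272708963313/140737488355328 → NEW=255, ERR=5886213178354673/140737488355328
(6,2): OLD=632539608394867063/2251799813685248 → NEW=255, ERR=58330655905128823/2251799813685248
(6,3): OLD=5735545072837790785/36028797018963968 → NEW=255, ERR=-3451798166998021055/36028797018963968
Output grid:
  Row 0: .##.  (2 black, running=2)
  Row 1: #...  (3 black, running=5)
  Row 2: .###  (1 black, running=6)
  Row 3: #..#  (2 black, running=8)
  Row 4: #..#  (2 black, running=10)
  Row 5: #..#  (2 black, running=12)
  Row 6: .###  (1 black, running=13)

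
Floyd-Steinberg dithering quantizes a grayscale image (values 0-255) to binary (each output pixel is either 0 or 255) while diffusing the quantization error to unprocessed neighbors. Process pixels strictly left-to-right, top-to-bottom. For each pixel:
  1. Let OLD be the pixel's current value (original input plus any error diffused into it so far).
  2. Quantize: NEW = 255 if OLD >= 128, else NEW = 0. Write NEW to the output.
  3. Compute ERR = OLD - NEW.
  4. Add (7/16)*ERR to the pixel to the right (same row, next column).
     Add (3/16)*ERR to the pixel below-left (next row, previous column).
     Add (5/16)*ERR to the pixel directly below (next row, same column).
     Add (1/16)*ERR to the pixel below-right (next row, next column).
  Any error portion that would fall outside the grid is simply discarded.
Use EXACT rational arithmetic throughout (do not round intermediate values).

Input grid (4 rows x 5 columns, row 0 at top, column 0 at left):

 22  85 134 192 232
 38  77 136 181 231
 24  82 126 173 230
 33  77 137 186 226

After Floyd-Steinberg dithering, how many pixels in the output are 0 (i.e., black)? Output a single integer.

Answer: 9

Derivation:
(0,0): OLD=22 → NEW=0, ERR=22
(0,1): OLD=757/8 → NEW=0, ERR=757/8
(0,2): OLD=22451/128 → NEW=255, ERR=-10189/128
(0,3): OLD=321893/2048 → NEW=255, ERR=-200347/2048
(0,4): OLD=6199747/32768 → NEW=255, ERR=-2156093/32768
(1,0): OLD=8015/128 → NEW=0, ERR=8015/128
(1,1): OLD=123305/1024 → NEW=0, ERR=123305/1024
(1,2): OLD=4960349/32768 → NEW=255, ERR=-3395491/32768
(1,3): OLD=11505817/131072 → NEW=0, ERR=11505817/131072
(1,4): OLD=509038763/2097152 → NEW=255, ERR=-25734997/2097152
(2,0): OLD=1083731/16384 → NEW=0, ERR=1083731/16384
(2,1): OLD=69758017/524288 → NEW=255, ERR=-63935423/524288
(2,2): OLD=538979331/8388608 → NEW=0, ERR=538979331/8388608
(2,3): OLD=29496318041/134217728 → NEW=255, ERR=-4729202599/134217728
(2,4): OLD=464363578415/2147483648 → NEW=255, ERR=-83244751825/2147483648
(3,0): OLD=258414755/8388608 → NEW=0, ERR=258414755/8388608
(3,1): OLD=4600321383/67108864 → NEW=0, ERR=4600321383/67108864
(3,2): OLD=371173029533/2147483648 → NEW=255, ERR=-176435300707/2147483648
(3,3): OLD=583221559605/4294967296 → NEW=255, ERR=-511995100875/4294967296
(3,4): OLD=10962854034793/68719476736 → NEW=255, ERR=-6560612532887/68719476736
Output grid:
  Row 0: ..###  (2 black, running=2)
  Row 1: ..#.#  (3 black, running=5)
  Row 2: .#.##  (2 black, running=7)
  Row 3: ..###  (2 black, running=9)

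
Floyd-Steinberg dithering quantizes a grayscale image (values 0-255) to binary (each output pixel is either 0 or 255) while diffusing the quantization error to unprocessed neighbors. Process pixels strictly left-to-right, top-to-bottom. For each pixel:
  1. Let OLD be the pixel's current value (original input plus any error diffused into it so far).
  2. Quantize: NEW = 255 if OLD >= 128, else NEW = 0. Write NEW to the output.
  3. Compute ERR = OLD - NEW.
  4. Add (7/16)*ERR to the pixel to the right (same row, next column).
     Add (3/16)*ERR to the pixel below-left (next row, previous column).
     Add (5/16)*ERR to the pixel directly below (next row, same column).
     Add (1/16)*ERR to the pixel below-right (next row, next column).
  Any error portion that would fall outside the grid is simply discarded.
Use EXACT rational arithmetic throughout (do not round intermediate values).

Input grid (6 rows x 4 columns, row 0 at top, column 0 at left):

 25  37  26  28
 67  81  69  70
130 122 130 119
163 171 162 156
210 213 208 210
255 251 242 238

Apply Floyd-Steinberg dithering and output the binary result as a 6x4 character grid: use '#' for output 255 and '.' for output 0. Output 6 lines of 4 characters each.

Answer: ....
.#..
#.#.
#.##
####
####

Derivation:
(0,0): OLD=25 → NEW=0, ERR=25
(0,1): OLD=767/16 → NEW=0, ERR=767/16
(0,2): OLD=12025/256 → NEW=0, ERR=12025/256
(0,3): OLD=198863/4096 → NEW=0, ERR=198863/4096
(1,0): OLD=21453/256 → NEW=0, ERR=21453/256
(1,1): OLD=292891/2048 → NEW=255, ERR=-229349/2048
(1,2): OLD=3066039/65536 → NEW=0, ERR=3066039/65536
(1,3): OLD=113850033/1048576 → NEW=0, ERR=113850033/1048576
(2,0): OLD=4429913/32768 → NEW=255, ERR=-3925927/32768
(2,1): OLD=50957539/1048576 → NEW=0, ERR=50957539/1048576
(2,2): OLD=375893423/2097152 → NEW=255, ERR=-158880337/2097152
(2,3): OLD=4117428627/33554432 → NEW=0, ERR=4117428627/33554432
(3,0): OLD=2259410505/16777216 → NEW=255, ERR=-2018779575/16777216
(3,1): OLD=30024406359/268435456 → NEW=0, ERR=30024406359/268435456
(3,2): OLD=916135547817/4294967296 → NEW=255, ERR=-179081112663/4294967296
(3,3): OLD=11776437973279/68719476736 → NEW=255, ERR=-5747028594401/68719476736
(4,0): OLD=830513985237/4294967296 → NEW=255, ERR=-264702675243/4294967296
(4,1): OLD=7066115708799/34359738368 → NEW=255, ERR=-1695617575041/34359738368
(4,2): OLD=181078445758495/1099511627776 → NEW=255, ERR=-99297019324385/1099511627776
(4,3): OLD=2493672881662857/17592186044416 → NEW=255, ERR=-1992334559663223/17592186044416
(5,0): OLD=124512772806597/549755813888 → NEW=255, ERR=-15674959734843/549755813888
(5,1): OLD=3559235506018691/17592186044416 → NEW=255, ERR=-926771935307389/17592186044416
(5,2): OLD=1463769356045799/8796093022208 → NEW=255, ERR=-779234364617241/8796093022208
(5,3): OLD=44531338244988479/281474976710656 → NEW=255, ERR=-27244780816228801/281474976710656
Row 0: ....
Row 1: .#..
Row 2: #.#.
Row 3: #.##
Row 4: ####
Row 5: ####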